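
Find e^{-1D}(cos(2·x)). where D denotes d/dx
\cos{\left(2 x - 2 \right)}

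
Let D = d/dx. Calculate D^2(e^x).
e^{x}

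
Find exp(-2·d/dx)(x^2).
x^{2} - 4 x + 4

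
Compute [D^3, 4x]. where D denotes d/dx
12D^{2}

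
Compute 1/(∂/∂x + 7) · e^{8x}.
\frac{e^{8 x}}{15}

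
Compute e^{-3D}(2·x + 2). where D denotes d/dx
2 x - 4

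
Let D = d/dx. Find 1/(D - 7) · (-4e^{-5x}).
\frac{e^{- 5 x}}{3}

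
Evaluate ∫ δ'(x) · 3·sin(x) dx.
-3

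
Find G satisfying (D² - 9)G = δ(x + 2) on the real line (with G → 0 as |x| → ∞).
-\frac{e^{-3|x + 2|}}{6}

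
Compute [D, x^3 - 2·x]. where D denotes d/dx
3 x^{2} - 2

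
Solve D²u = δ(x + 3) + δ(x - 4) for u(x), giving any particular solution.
\frac{|x + 3|}{2} + \frac{|x - 4|}{2}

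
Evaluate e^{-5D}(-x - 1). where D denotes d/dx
4 - x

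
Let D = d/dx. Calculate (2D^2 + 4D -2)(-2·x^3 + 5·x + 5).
4 x^{3} - 24 x^{2} - 34 x + 10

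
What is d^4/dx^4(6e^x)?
6 e^{x}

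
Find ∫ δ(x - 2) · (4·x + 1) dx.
9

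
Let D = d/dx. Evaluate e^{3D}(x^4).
x^{4} + 12 x^{3} + 54 x^{2} + 108 x + 81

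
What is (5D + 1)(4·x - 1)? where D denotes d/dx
4 x + 19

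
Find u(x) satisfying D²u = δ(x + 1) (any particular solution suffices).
\frac{|x + 1|}{2}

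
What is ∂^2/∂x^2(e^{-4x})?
16 e^{- 4 x}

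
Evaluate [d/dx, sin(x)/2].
\frac{\cos{\left(x \right)}}{2}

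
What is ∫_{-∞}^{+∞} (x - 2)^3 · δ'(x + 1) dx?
-27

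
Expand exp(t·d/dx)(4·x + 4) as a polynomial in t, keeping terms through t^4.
4 t + 4 x + 4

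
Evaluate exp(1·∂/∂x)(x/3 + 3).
\frac{x}{3} + \frac{10}{3}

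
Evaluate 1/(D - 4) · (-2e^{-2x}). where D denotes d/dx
\frac{e^{- 2 x}}{3}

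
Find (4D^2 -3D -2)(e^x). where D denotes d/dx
- e^{x}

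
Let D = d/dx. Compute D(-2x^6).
- 12 x^{5}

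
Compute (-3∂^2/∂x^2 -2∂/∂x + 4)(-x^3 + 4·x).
- 4 x^{3} + 6 x^{2} + 34 x - 8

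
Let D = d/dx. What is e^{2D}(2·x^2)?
2 x^{2} + 8 x + 8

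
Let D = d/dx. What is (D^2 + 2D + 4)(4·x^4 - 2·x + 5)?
16 x^{4} + 32 x^{3} + 48 x^{2} - 8 x + 16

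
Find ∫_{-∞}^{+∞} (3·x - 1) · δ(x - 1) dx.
2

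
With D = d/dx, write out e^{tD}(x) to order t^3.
t + x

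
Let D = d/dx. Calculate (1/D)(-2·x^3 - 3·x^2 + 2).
- \frac{x^{4}}{2} - x^{3} + 2 x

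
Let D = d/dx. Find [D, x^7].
7 x^{6}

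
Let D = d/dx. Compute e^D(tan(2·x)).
\tan{\left(2 x + 2 \right)}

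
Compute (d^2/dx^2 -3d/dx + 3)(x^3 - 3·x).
3 x^{3} - 9 x^{2} - 3 x + 9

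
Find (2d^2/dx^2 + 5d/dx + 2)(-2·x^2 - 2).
- 4 x^{2} - 20 x - 12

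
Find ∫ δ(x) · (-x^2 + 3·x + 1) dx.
1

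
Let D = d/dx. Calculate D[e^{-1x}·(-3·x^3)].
3 x^{2} \left(x - 3\right) e^{- x}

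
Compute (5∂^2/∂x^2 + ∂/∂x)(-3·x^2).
- 6 x - 30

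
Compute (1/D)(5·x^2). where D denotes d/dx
\frac{5 x^{3}}{3}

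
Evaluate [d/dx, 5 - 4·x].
-4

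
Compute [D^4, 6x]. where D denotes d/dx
24D^{3}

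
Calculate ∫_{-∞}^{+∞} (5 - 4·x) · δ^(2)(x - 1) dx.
0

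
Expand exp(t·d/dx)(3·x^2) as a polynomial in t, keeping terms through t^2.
3 t^{2} + 6 t x + 3 x^{2}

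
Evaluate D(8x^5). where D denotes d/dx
40 x^{4}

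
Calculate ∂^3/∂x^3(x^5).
60 x^{2}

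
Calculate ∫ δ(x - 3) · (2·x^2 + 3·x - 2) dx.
25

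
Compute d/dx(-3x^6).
- 18 x^{5}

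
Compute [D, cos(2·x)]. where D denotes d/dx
- 2 \sin{\left(2 x \right)}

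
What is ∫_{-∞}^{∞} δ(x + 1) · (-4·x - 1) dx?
3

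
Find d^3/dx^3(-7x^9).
- 3528 x^{6}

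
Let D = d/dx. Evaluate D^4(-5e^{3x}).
- 405 e^{3 x}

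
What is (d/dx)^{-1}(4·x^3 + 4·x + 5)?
x^{4} + 2 x^{2} + 5 x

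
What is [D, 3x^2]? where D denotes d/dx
6 x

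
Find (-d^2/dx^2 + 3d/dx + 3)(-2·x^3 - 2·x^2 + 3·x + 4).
- 6 x^{3} - 24 x^{2} + 9 x + 25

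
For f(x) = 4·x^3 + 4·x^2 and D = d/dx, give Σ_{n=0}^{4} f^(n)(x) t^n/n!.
4 t^{3} + 4 t^{2} \left(3 x + 1\right) + 4 t x \left(3 x + 2\right) + 4 x^{3} + 4 x^{2}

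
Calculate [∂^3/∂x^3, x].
3\frac{d^{2}}{dx^{2}}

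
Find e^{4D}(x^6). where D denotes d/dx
x^{6} + 24 x^{5} + 240 x^{4} + 1280 x^{3} + 3840 x^{2} + 6144 x + 4096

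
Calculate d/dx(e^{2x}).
2 e^{2 x}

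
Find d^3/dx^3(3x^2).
0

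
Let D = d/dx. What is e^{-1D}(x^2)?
x^{2} - 2 x + 1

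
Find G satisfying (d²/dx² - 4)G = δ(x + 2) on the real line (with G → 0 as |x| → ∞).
-\frac{e^{-2|x + 2|}}{4}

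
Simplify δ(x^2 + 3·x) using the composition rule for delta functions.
\frac{\delta(x + 3) + \delta(x)}{3}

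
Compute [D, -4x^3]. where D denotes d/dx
- 12 x^{2}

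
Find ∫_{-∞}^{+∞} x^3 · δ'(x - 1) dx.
-3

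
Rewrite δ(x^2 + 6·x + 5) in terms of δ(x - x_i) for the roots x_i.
\frac{\delta(x + 5) + \delta(x + 1)}{4}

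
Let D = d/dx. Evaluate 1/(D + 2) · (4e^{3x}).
\frac{4 e^{3 x}}{5}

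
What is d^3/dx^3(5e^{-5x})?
- 625 e^{- 5 x}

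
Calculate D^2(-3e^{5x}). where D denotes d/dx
- 75 e^{5 x}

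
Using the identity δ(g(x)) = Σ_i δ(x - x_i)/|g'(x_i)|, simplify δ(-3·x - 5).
\frac{\delta(x + 5/3)}{3}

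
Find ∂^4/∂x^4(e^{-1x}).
e^{- x}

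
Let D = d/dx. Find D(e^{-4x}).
- 4 e^{- 4 x}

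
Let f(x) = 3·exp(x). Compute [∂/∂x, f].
3 e^{x}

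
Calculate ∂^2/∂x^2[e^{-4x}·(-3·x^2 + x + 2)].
2 \left(- 24 x^{2} + 32 x + 9\right) e^{- 4 x}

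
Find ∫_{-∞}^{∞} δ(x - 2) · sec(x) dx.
\sec{\left(2 \right)}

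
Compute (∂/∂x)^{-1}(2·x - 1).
x^{2} - x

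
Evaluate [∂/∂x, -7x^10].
- 70 x^{9}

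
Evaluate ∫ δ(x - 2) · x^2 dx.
4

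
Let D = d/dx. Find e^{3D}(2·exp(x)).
2 e^{x + 3}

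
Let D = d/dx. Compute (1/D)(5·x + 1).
\frac{5 x^{2}}{2} + x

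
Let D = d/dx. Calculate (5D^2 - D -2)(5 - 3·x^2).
6 x^{2} + 6 x - 40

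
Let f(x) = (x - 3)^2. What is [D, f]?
2 x - 6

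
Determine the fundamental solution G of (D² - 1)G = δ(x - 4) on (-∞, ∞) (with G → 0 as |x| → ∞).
-\frac{e^{-|x - 4|}}{2}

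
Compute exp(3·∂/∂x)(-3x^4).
- 3 x^{4} - 36 x^{3} - 162 x^{2} - 324 x - 243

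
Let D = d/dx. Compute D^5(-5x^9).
- 75600 x^{4}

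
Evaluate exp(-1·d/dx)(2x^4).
2 x^{4} - 8 x^{3} + 12 x^{2} - 8 x + 2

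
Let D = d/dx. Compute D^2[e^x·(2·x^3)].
2 x \left(x^{2} + 6 x + 6\right) e^{x}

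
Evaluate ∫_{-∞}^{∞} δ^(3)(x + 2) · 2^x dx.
- \frac{\log{\left(2 \right)}^{3}}{4}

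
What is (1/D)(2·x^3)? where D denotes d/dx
\frac{x^{4}}{2}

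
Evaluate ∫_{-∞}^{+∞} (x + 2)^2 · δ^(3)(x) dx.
0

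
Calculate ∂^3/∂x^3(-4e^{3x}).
- 108 e^{3 x}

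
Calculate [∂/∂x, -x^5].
- 5 x^{4}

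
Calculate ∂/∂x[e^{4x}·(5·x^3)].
x^{2} \left(20 x + 15\right) e^{4 x}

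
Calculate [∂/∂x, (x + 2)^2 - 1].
2 x + 4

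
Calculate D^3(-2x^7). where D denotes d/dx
- 420 x^{4}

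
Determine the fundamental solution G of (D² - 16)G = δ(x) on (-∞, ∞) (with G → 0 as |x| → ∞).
-\frac{e^{-4|x|}}{8}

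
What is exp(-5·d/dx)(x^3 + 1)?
x^{3} - 15 x^{2} + 75 x - 124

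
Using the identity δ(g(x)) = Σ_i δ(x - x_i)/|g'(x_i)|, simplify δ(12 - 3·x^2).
\frac{\delta(x - 2) + \delta(x + 2)}{12}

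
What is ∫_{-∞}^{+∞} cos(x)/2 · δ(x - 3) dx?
\frac{\cos{\left(3 \right)}}{2}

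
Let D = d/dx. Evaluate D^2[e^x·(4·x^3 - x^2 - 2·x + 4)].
\left(4 x^{3} + 23 x^{2} + 18 x - 2\right) e^{x}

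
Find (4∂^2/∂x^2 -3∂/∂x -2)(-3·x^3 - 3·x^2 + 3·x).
6 x^{3} + 33 x^{2} - 60 x - 33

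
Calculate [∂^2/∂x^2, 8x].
16\frac{d}{dx}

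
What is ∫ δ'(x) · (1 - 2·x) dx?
2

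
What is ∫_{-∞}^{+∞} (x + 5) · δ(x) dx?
5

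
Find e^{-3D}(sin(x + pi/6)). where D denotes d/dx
\sin{\left(x - 3 + \frac{\pi}{6} \right)}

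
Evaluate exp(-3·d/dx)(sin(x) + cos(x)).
\sqrt{2} \cos{\left(- x + \frac{\pi}{4} + 3 \right)}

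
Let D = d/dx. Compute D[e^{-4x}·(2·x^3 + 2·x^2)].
2 x \left(- 4 x^{2} - x + 2\right) e^{- 4 x}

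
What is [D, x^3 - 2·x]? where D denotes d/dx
3 x^{2} - 2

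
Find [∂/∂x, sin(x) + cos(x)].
- \sin{\left(x \right)} + \cos{\left(x \right)}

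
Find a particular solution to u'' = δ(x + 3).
\frac{|x + 3|}{2}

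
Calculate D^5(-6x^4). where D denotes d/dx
0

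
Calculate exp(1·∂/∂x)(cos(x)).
\cos{\left(x + 1 \right)}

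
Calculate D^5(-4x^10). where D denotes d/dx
- 120960 x^{5}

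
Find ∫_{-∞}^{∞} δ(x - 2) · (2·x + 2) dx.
6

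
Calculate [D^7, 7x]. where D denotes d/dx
49D^{6}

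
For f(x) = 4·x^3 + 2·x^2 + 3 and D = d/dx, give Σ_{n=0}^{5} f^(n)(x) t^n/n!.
4 t^{3} + t^{2} \left(12 x + 2\right) + 4 t x \left(3 x + 1\right) + 4 x^{3} + 2 x^{2} + 3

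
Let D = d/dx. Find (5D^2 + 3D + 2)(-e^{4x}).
- 94 e^{4 x}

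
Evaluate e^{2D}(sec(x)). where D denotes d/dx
\sec{\left(x + 2 \right)}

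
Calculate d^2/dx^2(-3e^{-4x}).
- 48 e^{- 4 x}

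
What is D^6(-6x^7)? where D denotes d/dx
- 30240 x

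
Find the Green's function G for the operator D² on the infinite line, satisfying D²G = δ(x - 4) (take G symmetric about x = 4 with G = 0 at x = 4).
\frac{|x - 4|}{2}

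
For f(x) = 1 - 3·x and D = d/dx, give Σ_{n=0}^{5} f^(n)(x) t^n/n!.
- 3 t - 3 x + 1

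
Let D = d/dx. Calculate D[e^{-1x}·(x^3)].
x^{2} \left(3 - x\right) e^{- x}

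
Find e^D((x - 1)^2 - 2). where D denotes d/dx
x^{2} - 2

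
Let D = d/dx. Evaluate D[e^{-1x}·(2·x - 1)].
\left(3 - 2 x\right) e^{- x}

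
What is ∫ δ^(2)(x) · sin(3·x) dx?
0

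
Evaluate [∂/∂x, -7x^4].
- 28 x^{3}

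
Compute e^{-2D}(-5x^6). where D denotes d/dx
- 5 x^{6} + 60 x^{5} - 300 x^{4} + 800 x^{3} - 1200 x^{2} + 960 x - 320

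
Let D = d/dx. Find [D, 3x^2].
6 x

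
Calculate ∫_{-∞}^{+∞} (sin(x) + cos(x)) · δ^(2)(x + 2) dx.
- \cos{\left(2 \right)} + \sin{\left(2 \right)}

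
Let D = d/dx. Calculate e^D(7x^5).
7 x^{5} + 35 x^{4} + 70 x^{3} + 70 x^{2} + 35 x + 7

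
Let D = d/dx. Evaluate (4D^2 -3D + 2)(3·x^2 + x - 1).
6 x^{2} - 16 x + 19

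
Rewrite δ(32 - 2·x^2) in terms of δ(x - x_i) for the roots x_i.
\frac{\delta(x - 4) + \delta(x + 4)}{16}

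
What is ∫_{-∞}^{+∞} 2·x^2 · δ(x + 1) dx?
2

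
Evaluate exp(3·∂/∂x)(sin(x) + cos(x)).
\sqrt{2} \sin{\left(x + \frac{\pi}{4} + 3 \right)}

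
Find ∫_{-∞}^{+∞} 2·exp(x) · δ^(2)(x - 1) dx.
2 e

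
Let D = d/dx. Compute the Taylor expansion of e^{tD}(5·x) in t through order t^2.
5 t + 5 x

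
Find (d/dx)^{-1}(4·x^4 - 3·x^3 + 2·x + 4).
\frac{4 x^{5}}{5} - \frac{3 x^{4}}{4} + x^{2} + 4 x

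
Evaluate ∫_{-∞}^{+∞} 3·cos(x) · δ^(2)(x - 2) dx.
- 3 \cos{\left(2 \right)}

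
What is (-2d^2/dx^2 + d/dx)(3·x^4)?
12 x^{2} \left(x - 6\right)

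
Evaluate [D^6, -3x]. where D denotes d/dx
-18D^{5}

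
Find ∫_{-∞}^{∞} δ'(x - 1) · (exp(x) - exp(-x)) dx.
- 2 \cosh{\left(1 \right)}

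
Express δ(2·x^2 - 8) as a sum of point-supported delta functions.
\frac{\delta(x - 2) + \delta(x + 2)}{8}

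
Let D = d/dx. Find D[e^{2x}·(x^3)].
x^{2} \left(2 x + 3\right) e^{2 x}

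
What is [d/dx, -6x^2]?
- 12 x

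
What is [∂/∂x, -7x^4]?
- 28 x^{3}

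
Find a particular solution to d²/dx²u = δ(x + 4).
\frac{|x + 4|}{2}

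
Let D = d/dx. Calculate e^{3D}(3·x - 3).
3 x + 6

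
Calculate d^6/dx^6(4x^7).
20160 x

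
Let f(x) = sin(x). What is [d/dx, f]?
\cos{\left(x \right)}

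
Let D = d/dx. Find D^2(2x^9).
144 x^{7}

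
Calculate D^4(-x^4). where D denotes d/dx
-24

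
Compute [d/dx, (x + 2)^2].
2 x + 4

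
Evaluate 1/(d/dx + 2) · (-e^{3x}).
- \frac{e^{3 x}}{5}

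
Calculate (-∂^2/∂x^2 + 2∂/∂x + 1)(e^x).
2 e^{x}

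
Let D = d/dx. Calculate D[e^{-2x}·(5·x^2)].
10 x \left(1 - x\right) e^{- 2 x}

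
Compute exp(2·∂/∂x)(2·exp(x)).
2 e^{x + 2}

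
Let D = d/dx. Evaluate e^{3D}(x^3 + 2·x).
x^{3} + 9 x^{2} + 29 x + 33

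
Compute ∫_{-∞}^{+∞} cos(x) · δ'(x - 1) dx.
\sin{\left(1 \right)}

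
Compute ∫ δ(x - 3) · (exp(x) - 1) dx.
-1 + e^{3}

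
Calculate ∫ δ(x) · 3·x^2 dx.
0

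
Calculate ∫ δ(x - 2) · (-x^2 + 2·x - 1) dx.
-1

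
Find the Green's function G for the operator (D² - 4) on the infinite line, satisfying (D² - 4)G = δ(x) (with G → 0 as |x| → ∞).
-\frac{e^{-2|x|}}{4}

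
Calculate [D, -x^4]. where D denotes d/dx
- 4 x^{3}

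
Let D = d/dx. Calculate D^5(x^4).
0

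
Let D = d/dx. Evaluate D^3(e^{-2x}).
- 8 e^{- 2 x}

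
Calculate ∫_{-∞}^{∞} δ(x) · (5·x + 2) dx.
2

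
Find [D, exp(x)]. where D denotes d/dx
e^{x}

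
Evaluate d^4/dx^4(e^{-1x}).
e^{- x}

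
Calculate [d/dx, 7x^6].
42 x^{5}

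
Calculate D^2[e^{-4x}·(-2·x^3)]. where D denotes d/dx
4 x \left(- 8 x^{2} + 12 x - 3\right) e^{- 4 x}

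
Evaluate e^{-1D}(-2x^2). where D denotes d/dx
- 2 x^{2} + 4 x - 2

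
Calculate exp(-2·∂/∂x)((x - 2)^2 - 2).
x^{2} - 8 x + 14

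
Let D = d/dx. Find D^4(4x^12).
47520 x^{8}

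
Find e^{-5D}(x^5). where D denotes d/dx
x^{5} - 25 x^{4} + 250 x^{3} - 1250 x^{2} + 3125 x - 3125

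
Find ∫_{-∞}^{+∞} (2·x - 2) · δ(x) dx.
-2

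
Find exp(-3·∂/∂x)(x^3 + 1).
x^{3} - 9 x^{2} + 27 x - 26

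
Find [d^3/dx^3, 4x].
12\frac{d^{2}}{dx^{2}}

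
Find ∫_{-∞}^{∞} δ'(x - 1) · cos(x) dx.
\sin{\left(1 \right)}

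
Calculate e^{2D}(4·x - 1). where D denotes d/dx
4 x + 7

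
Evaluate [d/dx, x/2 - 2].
\frac{1}{2}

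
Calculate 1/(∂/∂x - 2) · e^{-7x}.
- \frac{e^{- 7 x}}{9}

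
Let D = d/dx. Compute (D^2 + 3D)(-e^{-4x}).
- 4 e^{- 4 x}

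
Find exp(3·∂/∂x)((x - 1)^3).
x^{3} + 6 x^{2} + 12 x + 8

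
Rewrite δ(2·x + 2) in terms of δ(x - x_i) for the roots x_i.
\frac{\delta(x + 1)}{2}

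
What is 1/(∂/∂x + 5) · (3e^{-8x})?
- e^{- 8 x}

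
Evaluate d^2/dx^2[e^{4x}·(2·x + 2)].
\left(32 x + 48\right) e^{4 x}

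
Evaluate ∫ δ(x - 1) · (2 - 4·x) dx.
-2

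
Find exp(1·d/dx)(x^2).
x^{2} + 2 x + 1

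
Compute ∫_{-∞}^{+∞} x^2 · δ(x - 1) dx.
1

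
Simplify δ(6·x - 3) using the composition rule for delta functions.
\frac{\delta(x - 1/2)}{6}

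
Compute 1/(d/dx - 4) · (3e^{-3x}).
- \frac{3 e^{- 3 x}}{7}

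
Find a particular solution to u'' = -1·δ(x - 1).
-\frac{|x - 1|}{2}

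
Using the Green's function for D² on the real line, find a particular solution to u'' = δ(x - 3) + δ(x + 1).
\frac{|x - 3|}{2} + \frac{|x + 1|}{2}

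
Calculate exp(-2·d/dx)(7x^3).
7 x^{3} - 42 x^{2} + 84 x - 56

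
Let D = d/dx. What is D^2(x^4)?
12 x^{2}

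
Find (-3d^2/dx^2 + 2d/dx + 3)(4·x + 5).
12 x + 23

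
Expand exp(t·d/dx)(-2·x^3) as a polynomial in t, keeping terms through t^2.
2 x \left(- 3 t^{2} - 3 t x - x^{2}\right)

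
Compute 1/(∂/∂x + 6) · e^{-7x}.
- e^{- 7 x}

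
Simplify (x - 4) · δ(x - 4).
0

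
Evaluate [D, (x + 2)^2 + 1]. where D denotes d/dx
2 x + 4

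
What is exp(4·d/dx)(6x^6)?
6 x^{6} + 144 x^{5} + 1440 x^{4} + 7680 x^{3} + 23040 x^{2} + 36864 x + 24576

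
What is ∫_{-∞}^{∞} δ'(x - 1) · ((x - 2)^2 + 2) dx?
2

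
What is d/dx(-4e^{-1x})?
4 e^{- x}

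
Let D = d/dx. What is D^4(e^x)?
e^{x}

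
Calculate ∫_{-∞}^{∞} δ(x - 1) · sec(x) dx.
\sec{\left(1 \right)}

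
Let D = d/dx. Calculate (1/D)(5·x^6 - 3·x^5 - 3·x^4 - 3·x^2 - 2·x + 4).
\frac{5 x^{7}}{7} - \frac{x^{6}}{2} - \frac{3 x^{5}}{5} - x^{3} - x^{2} + 4 x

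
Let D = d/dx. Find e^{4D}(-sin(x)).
- \sin{\left(x + 4 \right)}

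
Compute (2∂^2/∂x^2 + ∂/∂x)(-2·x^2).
- 4 x - 8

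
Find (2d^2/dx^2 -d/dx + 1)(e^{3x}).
16 e^{3 x}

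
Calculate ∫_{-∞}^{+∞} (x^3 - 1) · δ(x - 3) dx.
26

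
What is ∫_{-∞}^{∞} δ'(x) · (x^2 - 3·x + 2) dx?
3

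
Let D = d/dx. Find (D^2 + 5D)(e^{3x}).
24 e^{3 x}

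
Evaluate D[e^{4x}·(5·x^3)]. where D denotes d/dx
x^{2} \left(20 x + 15\right) e^{4 x}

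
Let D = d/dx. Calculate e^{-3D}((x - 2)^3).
x^{3} - 15 x^{2} + 75 x - 125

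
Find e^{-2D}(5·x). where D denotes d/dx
5 x - 10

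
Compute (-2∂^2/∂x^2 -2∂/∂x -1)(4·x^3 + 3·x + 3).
- 4 x^{3} - 24 x^{2} - 51 x - 9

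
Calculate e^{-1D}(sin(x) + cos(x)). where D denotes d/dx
\sqrt{2} \cos{\left(- x + \frac{\pi}{4} + 1 \right)}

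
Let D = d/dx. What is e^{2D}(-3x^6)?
- 3 x^{6} - 36 x^{5} - 180 x^{4} - 480 x^{3} - 720 x^{2} - 576 x - 192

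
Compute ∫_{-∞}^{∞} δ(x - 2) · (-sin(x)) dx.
- \sin{\left(2 \right)}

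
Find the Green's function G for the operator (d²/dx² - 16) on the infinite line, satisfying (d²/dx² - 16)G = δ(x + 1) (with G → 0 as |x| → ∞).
-\frac{e^{-4|x + 1|}}{8}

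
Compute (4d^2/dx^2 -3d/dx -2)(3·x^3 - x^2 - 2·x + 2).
- 6 x^{3} - 25 x^{2} + 82 x - 6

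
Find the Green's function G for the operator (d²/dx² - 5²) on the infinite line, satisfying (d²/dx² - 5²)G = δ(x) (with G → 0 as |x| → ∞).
-\frac{e^{-5|x|}}{10}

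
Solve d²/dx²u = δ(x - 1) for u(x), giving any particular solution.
\frac{|x - 1|}{2}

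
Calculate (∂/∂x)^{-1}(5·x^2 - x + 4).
\frac{5 x^{3}}{3} - \frac{x^{2}}{2} + 4 x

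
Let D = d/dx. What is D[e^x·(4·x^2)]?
4 x \left(x + 2\right) e^{x}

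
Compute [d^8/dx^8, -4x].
-32\frac{d^{7}}{dx^{7}}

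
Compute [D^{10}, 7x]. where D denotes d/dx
70D^{9}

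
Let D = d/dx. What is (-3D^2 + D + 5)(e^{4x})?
- 39 e^{4 x}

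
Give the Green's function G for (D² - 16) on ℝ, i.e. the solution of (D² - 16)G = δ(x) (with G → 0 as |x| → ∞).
-\frac{e^{-4|x|}}{8}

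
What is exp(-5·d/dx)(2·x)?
2 x - 10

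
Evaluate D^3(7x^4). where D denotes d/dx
168 x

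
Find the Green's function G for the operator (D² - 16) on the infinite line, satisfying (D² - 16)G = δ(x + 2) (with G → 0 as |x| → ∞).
-\frac{e^{-4|x + 2|}}{8}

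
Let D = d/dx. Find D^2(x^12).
132 x^{10}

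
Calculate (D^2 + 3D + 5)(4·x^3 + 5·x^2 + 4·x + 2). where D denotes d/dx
20 x^{3} + 61 x^{2} + 74 x + 32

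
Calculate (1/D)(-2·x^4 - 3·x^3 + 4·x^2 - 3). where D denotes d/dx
- \frac{2 x^{5}}{5} - \frac{3 x^{4}}{4} + \frac{4 x^{3}}{3} - 3 x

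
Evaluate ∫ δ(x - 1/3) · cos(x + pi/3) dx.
\cos{\left(\frac{1}{3} + \frac{\pi}{3} \right)}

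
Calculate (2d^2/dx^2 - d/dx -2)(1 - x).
2 x - 1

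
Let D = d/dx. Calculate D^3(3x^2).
0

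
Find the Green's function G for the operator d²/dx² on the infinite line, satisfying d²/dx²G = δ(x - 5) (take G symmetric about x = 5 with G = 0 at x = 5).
\frac{|x - 5|}{2}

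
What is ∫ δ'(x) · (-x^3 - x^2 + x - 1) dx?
-1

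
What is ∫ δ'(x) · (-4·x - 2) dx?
4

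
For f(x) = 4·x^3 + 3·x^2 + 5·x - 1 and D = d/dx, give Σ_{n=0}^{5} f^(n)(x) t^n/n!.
4 t^{3} + t^{2} \left(12 x + 3\right) + t \left(12 x^{2} + 6 x + 5\right) + 4 x^{3} + 3 x^{2} + 5 x - 1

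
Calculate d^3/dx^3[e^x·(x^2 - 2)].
\left(x^{2} + 6 x + 4\right) e^{x}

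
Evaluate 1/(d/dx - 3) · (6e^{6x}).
2 e^{6 x}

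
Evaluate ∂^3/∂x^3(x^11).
990 x^{8}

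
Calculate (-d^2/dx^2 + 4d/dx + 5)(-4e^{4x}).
- 20 e^{4 x}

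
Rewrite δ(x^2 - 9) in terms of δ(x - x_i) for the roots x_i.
\frac{\delta(x - 3) + \delta(x + 3)}{6}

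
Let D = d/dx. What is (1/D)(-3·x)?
- \frac{3 x^{2}}{2}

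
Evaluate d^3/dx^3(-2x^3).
-12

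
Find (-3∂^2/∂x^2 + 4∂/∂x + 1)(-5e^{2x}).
15 e^{2 x}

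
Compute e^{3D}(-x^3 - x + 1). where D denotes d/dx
- x^{3} - 9 x^{2} - 28 x - 29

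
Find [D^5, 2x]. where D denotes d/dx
10D^{4}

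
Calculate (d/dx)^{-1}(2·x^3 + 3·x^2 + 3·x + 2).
\frac{x^{4}}{2} + x^{3} + \frac{3 x^{2}}{2} + 2 x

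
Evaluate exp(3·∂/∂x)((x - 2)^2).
x^{2} + 2 x + 1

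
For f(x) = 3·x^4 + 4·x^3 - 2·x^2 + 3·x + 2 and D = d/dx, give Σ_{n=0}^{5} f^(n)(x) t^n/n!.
3 t^{4} + t^{3} \left(12 x + 4\right) + t^{2} \left(18 x^{2} + 12 x - 2\right) + t \left(12 x^{3} + 12 x^{2} - 4 x + 3\right) + 3 x^{4} + 4 x^{3} - 2 x^{2} + 3 x + 2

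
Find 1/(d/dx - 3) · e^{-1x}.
- \frac{e^{- x}}{4}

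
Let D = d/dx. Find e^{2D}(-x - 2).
- x - 4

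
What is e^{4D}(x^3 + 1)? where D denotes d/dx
x^{3} + 12 x^{2} + 48 x + 65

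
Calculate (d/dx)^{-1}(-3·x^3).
- \frac{3 x^{4}}{4}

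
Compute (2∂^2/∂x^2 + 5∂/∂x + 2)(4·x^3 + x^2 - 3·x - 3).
8 x^{3} + 62 x^{2} + 52 x - 17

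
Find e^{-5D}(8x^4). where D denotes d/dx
8 x^{4} - 160 x^{3} + 1200 x^{2} - 4000 x + 5000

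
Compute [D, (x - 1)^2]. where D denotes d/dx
2 x - 2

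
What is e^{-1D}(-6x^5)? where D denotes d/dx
- 6 x^{5} + 30 x^{4} - 60 x^{3} + 60 x^{2} - 30 x + 6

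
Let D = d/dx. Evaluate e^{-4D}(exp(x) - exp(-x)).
- e^{4 - x} + e^{x - 4}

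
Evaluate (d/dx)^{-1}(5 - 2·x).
- x^{2} + 5 x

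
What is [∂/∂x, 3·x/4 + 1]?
\frac{3}{4}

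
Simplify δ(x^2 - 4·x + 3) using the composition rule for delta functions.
\frac{\delta(x - 1) + \delta(x - 3)}{2}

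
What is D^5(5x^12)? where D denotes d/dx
475200 x^{7}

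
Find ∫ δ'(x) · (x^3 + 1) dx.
0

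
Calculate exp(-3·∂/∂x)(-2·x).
6 - 2 x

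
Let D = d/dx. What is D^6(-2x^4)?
0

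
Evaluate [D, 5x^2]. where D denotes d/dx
10 x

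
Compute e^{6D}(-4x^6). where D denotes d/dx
- 4 x^{6} - 144 x^{5} - 2160 x^{4} - 17280 x^{3} - 77760 x^{2} - 186624 x - 186624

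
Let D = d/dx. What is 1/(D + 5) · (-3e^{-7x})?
\frac{3 e^{- 7 x}}{2}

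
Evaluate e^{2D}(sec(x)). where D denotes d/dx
\sec{\left(x + 2 \right)}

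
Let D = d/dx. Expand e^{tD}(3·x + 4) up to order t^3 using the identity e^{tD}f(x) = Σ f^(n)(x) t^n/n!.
3 t + 3 x + 4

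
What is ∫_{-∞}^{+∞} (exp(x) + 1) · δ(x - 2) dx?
1 + e^{2}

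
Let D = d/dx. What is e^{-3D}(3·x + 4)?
3 x - 5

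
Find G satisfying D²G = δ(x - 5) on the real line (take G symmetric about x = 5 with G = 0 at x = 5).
\frac{|x - 5|}{2}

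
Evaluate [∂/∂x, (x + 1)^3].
3 \left(x + 1\right)^{2}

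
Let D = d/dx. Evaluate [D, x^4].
4 x^{3}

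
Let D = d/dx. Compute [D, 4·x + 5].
4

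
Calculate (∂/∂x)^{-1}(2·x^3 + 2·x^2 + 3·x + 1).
\frac{x^{4}}{2} + \frac{2 x^{3}}{3} + \frac{3 x^{2}}{2} + x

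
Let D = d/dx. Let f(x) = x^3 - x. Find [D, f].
3 x^{2} - 1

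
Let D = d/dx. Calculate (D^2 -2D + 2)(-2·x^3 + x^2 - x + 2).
- 4 x^{3} + 14 x^{2} - 18 x + 8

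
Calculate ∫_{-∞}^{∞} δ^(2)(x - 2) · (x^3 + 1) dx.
12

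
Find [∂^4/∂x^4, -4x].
-16\frac{d^{3}}{dx^{3}}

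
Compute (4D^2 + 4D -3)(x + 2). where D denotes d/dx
- 3 x - 2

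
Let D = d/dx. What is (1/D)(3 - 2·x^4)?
- \frac{2 x^{5}}{5} + 3 x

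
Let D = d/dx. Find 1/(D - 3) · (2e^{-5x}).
- \frac{e^{- 5 x}}{4}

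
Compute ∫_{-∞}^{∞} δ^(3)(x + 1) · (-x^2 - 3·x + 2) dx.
0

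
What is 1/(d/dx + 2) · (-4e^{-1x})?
- 4 e^{- x}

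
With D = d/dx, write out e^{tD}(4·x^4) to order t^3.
4 x \left(4 t^{3} + 6 t^{2} x + 4 t x^{2} + x^{3}\right)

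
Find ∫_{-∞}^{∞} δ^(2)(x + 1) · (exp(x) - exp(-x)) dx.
- 2 \sinh{\left(1 \right)}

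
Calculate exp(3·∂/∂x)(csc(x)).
\csc{\left(x + 3 \right)}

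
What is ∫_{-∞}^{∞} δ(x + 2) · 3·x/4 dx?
- \frac{3}{2}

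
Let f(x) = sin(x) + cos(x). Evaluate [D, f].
- \sin{\left(x \right)} + \cos{\left(x \right)}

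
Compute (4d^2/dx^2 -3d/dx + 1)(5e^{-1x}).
40 e^{- x}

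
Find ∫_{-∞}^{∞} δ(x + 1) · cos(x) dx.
\cos{\left(1 \right)}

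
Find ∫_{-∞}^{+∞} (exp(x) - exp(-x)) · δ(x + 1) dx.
- 2 \sinh{\left(1 \right)}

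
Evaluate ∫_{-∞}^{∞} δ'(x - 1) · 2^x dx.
- \log{\left(4 \right)}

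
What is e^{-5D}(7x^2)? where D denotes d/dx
7 x^{2} - 70 x + 175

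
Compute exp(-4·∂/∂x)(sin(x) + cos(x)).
\sqrt{2} \cos{\left(- x + \frac{\pi}{4} + 4 \right)}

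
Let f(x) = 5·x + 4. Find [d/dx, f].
5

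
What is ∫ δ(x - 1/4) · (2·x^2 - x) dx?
- \frac{1}{8}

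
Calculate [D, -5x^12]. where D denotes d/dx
- 60 x^{11}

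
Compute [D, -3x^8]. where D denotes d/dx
- 24 x^{7}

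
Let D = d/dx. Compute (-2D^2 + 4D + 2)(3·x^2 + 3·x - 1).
6 x^{2} + 30 x - 2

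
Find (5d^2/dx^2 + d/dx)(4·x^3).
12 x \left(x + 10\right)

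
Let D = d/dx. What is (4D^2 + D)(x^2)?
2 x + 8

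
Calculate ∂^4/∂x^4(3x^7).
2520 x^{3}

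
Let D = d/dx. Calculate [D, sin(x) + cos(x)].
- \sin{\left(x \right)} + \cos{\left(x \right)}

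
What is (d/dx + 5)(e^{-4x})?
e^{- 4 x}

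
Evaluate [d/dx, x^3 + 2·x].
3 x^{2} + 2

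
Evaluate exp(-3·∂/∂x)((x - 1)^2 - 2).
x^{2} - 8 x + 14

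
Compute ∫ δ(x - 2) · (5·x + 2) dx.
12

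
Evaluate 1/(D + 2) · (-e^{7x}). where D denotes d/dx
- \frac{e^{7 x}}{9}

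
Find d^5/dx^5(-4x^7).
- 10080 x^{2}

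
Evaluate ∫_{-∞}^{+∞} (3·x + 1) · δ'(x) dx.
-3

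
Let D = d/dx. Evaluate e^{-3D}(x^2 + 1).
x^{2} - 6 x + 10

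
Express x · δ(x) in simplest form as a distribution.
0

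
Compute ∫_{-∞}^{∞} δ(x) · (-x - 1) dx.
-1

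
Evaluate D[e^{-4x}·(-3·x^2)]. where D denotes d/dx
6 x \left(2 x - 1\right) e^{- 4 x}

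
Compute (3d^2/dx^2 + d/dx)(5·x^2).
10 x + 30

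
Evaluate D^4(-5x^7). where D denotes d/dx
- 4200 x^{3}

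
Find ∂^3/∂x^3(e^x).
e^{x}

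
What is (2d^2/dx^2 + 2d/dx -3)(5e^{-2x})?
5 e^{- 2 x}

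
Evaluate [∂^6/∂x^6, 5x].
30\frac{d^{5}}{dx^{5}}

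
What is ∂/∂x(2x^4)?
8 x^{3}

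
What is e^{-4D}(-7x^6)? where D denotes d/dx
- 7 x^{6} + 168 x^{5} - 1680 x^{4} + 8960 x^{3} - 26880 x^{2} + 43008 x - 28672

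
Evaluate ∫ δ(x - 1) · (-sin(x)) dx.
- \sin{\left(1 \right)}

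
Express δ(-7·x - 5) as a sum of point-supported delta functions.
\frac{\delta(x + 5/7)}{7}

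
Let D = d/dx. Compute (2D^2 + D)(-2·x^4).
8 x^{2} \left(- x - 6\right)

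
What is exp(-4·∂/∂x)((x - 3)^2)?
x^{2} - 14 x + 49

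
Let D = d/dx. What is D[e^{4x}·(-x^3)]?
x^{2} \left(- 4 x - 3\right) e^{4 x}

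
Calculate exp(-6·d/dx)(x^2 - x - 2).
x^{2} - 13 x + 40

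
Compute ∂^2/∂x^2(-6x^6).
- 180 x^{4}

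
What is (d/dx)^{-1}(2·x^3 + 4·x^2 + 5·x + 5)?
\frac{x^{4}}{2} + \frac{4 x^{3}}{3} + \frac{5 x^{2}}{2} + 5 x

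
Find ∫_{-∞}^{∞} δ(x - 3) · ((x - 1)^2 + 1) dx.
5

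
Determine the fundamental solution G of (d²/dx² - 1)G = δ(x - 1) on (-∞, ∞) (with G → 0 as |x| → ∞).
-\frac{e^{-|x - 1|}}{2}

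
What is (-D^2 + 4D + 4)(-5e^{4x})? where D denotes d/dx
- 20 e^{4 x}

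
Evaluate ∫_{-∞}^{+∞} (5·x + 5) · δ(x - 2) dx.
15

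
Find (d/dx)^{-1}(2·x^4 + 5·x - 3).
\frac{2 x^{5}}{5} + \frac{5 x^{2}}{2} - 3 x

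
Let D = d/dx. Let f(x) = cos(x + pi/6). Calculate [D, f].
- \sin{\left(x + \frac{\pi}{6} \right)}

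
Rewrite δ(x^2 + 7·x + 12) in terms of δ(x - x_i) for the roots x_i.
\frac{\delta(x + 3) + \delta(x + 4)}{1}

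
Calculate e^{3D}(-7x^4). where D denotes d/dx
- 7 x^{4} - 84 x^{3} - 378 x^{2} - 756 x - 567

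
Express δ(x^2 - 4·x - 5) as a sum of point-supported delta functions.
\frac{\delta(x - 5) + \delta(x + 1)}{6}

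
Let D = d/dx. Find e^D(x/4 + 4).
\frac{x}{4} + \frac{17}{4}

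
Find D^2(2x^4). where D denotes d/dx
24 x^{2}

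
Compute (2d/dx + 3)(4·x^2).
4 x \left(3 x + 4\right)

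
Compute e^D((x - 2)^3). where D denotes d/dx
x^{3} - 3 x^{2} + 3 x - 1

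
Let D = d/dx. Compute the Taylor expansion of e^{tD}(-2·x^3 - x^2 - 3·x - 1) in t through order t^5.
- 2 t^{3} - t^{2} \left(6 x + 1\right) - t \left(6 x^{2} + 2 x + 3\right) - 2 x^{3} - x^{2} - 3 x - 1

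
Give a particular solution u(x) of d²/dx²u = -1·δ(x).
-\frac{|x|}{2}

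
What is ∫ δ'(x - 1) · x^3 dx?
-3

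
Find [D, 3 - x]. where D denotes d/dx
-1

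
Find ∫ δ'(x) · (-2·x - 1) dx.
2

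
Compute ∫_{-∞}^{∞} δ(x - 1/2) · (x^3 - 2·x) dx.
- \frac{7}{8}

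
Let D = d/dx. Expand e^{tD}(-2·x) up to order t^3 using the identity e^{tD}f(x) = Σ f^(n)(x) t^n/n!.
- 2 t - 2 x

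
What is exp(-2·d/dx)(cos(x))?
\cos{\left(x - 2 \right)}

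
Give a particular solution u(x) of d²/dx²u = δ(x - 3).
\frac{|x - 3|}{2}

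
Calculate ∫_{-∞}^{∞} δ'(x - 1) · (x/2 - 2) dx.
- \frac{1}{2}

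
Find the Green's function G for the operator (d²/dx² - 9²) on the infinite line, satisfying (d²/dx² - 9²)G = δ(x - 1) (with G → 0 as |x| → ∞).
-\frac{e^{-9|x - 1|}}{18}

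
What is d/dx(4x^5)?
20 x^{4}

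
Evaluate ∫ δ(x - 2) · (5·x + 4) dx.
14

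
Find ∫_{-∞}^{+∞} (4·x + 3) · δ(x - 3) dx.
15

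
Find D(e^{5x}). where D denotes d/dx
5 e^{5 x}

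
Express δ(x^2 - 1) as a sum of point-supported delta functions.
\frac{\delta(x - 1) + \delta(x + 1)}{2}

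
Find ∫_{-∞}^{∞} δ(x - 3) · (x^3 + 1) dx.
28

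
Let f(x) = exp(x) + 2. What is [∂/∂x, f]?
e^{x}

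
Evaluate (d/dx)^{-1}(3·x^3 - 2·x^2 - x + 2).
\frac{3 x^{4}}{4} - \frac{2 x^{3}}{3} - \frac{x^{2}}{2} + 2 x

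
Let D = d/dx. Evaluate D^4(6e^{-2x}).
96 e^{- 2 x}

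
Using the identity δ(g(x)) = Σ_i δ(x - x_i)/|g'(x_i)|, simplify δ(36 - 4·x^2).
\frac{\delta(x - 3) + \delta(x + 3)}{24}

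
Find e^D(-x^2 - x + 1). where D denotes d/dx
- x^{2} - 3 x - 1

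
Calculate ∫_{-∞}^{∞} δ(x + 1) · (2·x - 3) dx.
-5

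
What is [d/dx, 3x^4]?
12 x^{3}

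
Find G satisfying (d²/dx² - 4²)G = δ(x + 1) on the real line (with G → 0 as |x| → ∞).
-\frac{e^{-4|x + 1|}}{8}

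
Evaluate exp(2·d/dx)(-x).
- x - 2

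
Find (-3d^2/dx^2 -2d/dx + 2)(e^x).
- 3 e^{x}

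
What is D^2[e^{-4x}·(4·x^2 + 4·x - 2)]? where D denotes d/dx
8 \left(8 x^{2} - 7\right) e^{- 4 x}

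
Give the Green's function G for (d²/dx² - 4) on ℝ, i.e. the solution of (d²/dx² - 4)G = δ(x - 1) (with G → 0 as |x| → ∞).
-\frac{e^{-2|x - 1|}}{4}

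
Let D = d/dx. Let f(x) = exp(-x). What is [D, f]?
- e^{- x}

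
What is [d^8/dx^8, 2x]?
16\frac{d^{7}}{dx^{7}}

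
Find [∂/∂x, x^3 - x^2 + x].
3 x^{2} - 2 x + 1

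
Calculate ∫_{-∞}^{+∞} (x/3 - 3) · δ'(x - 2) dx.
- \frac{1}{3}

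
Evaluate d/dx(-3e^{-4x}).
12 e^{- 4 x}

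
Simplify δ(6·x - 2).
\frac{\delta(x - 1/3)}{6}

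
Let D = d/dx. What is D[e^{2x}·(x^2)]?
2 x \left(x + 1\right) e^{2 x}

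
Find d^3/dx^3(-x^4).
- 24 x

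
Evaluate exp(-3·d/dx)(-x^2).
- x^{2} + 6 x - 9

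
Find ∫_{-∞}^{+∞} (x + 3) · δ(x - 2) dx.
5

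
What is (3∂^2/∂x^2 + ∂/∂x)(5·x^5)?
25 x^{3} \left(x + 12\right)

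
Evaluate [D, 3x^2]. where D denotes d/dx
6 x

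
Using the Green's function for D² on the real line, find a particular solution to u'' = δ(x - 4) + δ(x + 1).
\frac{|x - 4|}{2} + \frac{|x + 1|}{2}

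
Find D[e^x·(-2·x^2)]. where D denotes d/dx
2 x \left(- x - 2\right) e^{x}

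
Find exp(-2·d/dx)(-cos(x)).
- \cos{\left(x - 2 \right)}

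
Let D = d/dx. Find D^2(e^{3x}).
9 e^{3 x}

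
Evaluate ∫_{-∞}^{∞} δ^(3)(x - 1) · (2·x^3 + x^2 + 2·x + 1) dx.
-12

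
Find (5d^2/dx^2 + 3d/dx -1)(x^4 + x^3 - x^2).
- x^{4} + 11 x^{3} + 70 x^{2} + 24 x - 10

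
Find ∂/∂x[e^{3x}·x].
\left(3 x + 1\right) e^{3 x}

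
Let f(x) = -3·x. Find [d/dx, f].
-3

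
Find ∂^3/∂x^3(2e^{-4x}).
- 128 e^{- 4 x}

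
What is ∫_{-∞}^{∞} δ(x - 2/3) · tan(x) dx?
\tan{\left(\frac{2}{3} \right)}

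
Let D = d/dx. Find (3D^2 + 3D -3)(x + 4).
- 3 x - 9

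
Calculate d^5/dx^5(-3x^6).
- 2160 x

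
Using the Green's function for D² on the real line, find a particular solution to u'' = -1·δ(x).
-\frac{|x|}{2}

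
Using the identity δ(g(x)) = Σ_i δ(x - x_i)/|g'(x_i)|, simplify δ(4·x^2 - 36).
\frac{\delta(x - 3) + \delta(x + 3)}{24}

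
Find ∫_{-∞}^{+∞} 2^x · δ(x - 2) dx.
4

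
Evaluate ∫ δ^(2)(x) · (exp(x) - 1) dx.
1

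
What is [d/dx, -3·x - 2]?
-3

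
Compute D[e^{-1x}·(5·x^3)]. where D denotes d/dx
5 x^{2} \left(3 - x\right) e^{- x}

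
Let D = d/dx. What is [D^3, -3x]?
-9D^{2}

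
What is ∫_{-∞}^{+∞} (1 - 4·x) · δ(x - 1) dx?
-3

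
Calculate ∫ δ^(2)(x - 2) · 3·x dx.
0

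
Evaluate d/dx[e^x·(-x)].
\left(- x - 1\right) e^{x}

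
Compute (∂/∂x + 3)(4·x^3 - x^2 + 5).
12 x^{3} + 9 x^{2} - 2 x + 15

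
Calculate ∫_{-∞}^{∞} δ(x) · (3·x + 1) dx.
1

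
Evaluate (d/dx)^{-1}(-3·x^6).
- \frac{3 x^{7}}{7}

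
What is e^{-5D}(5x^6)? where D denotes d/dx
5 x^{6} - 150 x^{5} + 1875 x^{4} - 12500 x^{3} + 46875 x^{2} - 93750 x + 78125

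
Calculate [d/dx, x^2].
2 x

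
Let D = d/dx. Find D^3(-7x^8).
- 2352 x^{5}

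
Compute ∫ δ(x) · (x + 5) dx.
5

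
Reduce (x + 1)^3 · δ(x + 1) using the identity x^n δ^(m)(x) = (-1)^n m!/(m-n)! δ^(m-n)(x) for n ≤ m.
0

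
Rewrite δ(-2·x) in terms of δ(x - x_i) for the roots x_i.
\frac{\delta(x)}{2}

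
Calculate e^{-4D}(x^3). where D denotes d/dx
x^{3} - 12 x^{2} + 48 x - 64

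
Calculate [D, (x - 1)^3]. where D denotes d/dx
3 \left(x - 1\right)^{2}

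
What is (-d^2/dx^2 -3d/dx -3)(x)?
- 3 x - 3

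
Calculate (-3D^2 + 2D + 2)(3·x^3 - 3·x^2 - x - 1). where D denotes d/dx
6 x^{3} + 12 x^{2} - 68 x + 14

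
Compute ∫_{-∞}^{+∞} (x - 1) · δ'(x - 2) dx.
-1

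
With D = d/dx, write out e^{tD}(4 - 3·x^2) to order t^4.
- 3 t^{2} - 6 t x - 3 x^{2} + 4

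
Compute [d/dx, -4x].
-4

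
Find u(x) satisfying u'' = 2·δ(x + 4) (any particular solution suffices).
|x + 4|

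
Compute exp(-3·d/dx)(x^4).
x^{4} - 12 x^{3} + 54 x^{2} - 108 x + 81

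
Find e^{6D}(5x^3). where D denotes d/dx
5 x^{3} + 90 x^{2} + 540 x + 1080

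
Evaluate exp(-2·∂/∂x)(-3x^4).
- 3 x^{4} + 24 x^{3} - 72 x^{2} + 96 x - 48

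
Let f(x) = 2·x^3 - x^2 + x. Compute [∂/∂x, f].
6 x^{2} - 2 x + 1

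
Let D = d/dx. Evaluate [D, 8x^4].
32 x^{3}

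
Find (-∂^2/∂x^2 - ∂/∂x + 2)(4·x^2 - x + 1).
8 x^{2} - 10 x - 5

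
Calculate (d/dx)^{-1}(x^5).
\frac{x^{6}}{6}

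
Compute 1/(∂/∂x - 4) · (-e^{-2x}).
\frac{e^{- 2 x}}{6}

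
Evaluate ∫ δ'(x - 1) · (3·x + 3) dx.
-3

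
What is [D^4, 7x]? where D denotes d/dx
28D^{3}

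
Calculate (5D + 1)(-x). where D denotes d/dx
- x - 5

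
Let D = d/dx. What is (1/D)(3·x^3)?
\frac{3 x^{4}}{4}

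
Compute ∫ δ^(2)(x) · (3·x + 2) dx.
0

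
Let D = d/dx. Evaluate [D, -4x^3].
- 12 x^{2}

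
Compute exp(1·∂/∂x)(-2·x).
- 2 x - 2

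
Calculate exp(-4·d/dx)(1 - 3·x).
13 - 3 x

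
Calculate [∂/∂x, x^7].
7 x^{6}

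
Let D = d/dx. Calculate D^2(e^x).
e^{x}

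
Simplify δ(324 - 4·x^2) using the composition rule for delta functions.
\frac{\delta(x - 9) + \delta(x + 9)}{72}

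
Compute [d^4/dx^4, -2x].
-8\frac{d^{3}}{dx^{3}}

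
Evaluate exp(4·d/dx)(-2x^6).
- 2 x^{6} - 48 x^{5} - 480 x^{4} - 2560 x^{3} - 7680 x^{2} - 12288 x - 8192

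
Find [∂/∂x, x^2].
2 x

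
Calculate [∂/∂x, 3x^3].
9 x^{2}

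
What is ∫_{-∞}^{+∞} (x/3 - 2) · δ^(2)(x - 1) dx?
0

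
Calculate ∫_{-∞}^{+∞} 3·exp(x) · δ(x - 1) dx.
3 e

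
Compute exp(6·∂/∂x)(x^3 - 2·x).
x^{3} + 18 x^{2} + 106 x + 204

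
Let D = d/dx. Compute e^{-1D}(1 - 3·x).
4 - 3 x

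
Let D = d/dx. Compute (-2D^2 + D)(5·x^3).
15 x \left(x - 4\right)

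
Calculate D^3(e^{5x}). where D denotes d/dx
125 e^{5 x}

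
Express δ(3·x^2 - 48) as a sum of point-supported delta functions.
\frac{\delta(x - 4) + \delta(x + 4)}{24}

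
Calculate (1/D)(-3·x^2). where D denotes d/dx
- x^{3}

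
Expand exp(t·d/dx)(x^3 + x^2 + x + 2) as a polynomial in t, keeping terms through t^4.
t^{3} + t^{2} \left(3 x + 1\right) + t \left(3 x^{2} + 2 x + 1\right) + x^{3} + x^{2} + x + 2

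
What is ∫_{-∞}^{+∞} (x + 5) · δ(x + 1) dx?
4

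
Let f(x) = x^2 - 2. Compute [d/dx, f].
2 x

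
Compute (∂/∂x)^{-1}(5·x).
\frac{5 x^{2}}{2}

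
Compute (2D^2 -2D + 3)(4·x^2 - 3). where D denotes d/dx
12 x^{2} - 16 x + 7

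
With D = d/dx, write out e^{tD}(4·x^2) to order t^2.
4 t^{2} + 8 t x + 4 x^{2}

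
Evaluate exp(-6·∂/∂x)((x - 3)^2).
x^{2} - 18 x + 81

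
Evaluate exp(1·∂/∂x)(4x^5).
4 x^{5} + 20 x^{4} + 40 x^{3} + 40 x^{2} + 20 x + 4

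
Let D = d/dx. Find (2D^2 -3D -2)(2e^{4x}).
36 e^{4 x}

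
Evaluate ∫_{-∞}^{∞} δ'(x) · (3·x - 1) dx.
-3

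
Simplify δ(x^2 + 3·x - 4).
\frac{\delta(x + 4) + \delta(x - 1)}{5}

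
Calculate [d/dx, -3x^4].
- 12 x^{3}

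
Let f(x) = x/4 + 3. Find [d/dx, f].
\frac{1}{4}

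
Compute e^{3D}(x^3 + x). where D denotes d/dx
x^{3} + 9 x^{2} + 28 x + 30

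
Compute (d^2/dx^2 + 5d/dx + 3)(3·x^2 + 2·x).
9 x^{2} + 36 x + 16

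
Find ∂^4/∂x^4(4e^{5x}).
2500 e^{5 x}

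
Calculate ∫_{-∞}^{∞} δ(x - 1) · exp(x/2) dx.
e^{\frac{1}{2}}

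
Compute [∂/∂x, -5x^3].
- 15 x^{2}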